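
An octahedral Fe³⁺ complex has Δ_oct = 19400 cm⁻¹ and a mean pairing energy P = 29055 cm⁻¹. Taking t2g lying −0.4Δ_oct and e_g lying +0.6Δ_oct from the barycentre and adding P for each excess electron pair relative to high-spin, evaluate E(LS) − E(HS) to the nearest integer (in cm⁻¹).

Group 8 minus oxidation state +3 gives a d⁵ configuration for Fe³⁺.
High-spin d⁵ fills as t2g^3 e_g^2 with CFSE 3(−0.4) + 2(+0.6) = 0.0Δ_oct = 0 cm⁻¹.
Low-spin: t2g^5 e_g^0, orbital CFSE = -2.0Δ_oct = -38800 cm⁻¹; plus 2 excess pairs × P = +58110 cm⁻¹; total 19310 cm⁻¹.
E(LS) − E(HS) = 19310 − (0) = 19310 cm⁻¹.

19310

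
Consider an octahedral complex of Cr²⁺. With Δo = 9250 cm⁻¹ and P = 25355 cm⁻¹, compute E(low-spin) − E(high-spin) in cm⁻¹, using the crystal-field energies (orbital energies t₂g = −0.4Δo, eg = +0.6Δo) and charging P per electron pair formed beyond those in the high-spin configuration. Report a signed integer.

16105

Cr is in group 6, so Cr²⁺ is d⁴ (6 − 2 = 4).
In the high-spin limit (t₂g³ eg¹) the orbital term is -0.6Δo = -5550 cm⁻¹, with no excess pairing.
Low-spin t₂g⁴ eg⁰ gives -1.6Δo = -14800 cm⁻¹, but forming 1 extra pair costs 1P = 25355 cm⁻¹, so E(LS) = -14800 + 25355 = 10555 cm⁻¹.
Thus E(LS) − E(HS) = 16105 cm⁻¹.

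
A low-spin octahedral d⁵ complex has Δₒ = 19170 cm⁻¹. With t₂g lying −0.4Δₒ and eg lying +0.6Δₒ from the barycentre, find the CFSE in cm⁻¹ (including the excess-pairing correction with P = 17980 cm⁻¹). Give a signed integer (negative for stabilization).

The d⁵ electrons fill as t₂g⁵ eg⁰.
Orbital CFSE = 5(-0.4) + 0(0.6) = -2.0Δₒ = -2.0 × 19170 = -38340 cm⁻¹.
Pairing penalty: 2 pairs vs 0 in the high-spin reference → 2 extra × P = 35960 cm⁻¹.
Net CFSE = -38340 + 35960 = -2380 cm⁻¹.

-2380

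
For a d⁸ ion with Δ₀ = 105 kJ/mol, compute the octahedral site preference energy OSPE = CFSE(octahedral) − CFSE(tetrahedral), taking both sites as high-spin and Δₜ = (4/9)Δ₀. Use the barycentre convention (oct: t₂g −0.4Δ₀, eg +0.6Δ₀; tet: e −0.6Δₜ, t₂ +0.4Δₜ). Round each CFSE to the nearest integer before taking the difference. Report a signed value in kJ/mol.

-89

Octahedral high-spin t2g^6 e_g^2: CFSE = -1.2 × 105 = -126 kJ/mol.
Tetrahedral: e^4 t2^4, CFSE = 4(−0.6) + 4(+0.4) = -0.8Δₜ = -0.8 × (4/9) × 105 = -37 kJ/mol.
OSPE = CFSE(oct) − CFSE(tet) = -126 − (-37) = -89 kJ/mol.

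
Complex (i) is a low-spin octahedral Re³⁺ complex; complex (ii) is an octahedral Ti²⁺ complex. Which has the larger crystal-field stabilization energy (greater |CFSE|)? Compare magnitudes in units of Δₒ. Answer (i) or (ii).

(i): Re sits in group 7; removing 3 electrons leaves Re³⁺ with 7 − 3 = 4 d electrons; t₂g⁴ eg⁰, CFSE = -1.6Δₒ.
(ii): Ti sits in group 4; removing 2 electrons leaves Ti²⁺ with 4 − 2 = 2 d electrons; For octahedral d² the high- and low-spin configurations coincide; t₂g² eg⁰, CFSE = -0.8Δₒ.
So (i) has the larger |CFSE|.

(i)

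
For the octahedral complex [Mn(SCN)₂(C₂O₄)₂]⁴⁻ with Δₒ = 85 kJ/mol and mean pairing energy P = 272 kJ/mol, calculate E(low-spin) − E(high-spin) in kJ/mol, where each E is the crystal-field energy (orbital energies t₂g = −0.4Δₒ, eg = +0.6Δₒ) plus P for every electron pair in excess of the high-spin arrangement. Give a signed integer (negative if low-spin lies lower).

Ligand charges: 2×(-1) from SCN⁻ and 2×(-2) from C₂O₄²⁻ sum to -6; with overall charge -4, Mn is +2.
Mn sits in group 7; removing 2 electrons leaves Mn²⁺ with 7 − 2 = 5 d electrons.
High-spin: t₂g³ eg², CFSE = 0.0Δₒ = 0 kJ/mol.
For low-spin the configuration is t₂g⁵ eg⁰: orbital energy -2.0 × 85 = -170 kJ/mol, and 2 additional pairs relative to high-spin add 544 kJ/mol, giving 374 kJ/mol.
Thus E(LS) − E(HS) = 374 kJ/mol.

374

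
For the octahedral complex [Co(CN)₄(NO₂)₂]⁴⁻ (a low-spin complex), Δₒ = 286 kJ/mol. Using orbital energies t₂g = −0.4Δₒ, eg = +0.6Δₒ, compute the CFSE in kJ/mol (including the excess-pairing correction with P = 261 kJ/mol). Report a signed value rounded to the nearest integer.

-254

Ligand charges: 4×(-1) from CN⁻ and 2×(-1) from NO₂⁻ sum to -6; with overall charge -4, Co is +2.
Co sits in group 9; removing 2 electrons leaves Co²⁺ with 9 − 2 = 7 d electrons.
Configuration: t₂g⁶ eg¹.
CFSE(orbital) = 6×(-0.4Δₒ) + 1×(0.6Δₒ) = -1.8Δₒ; with Δₒ = 286 kJ/mol that is -515 kJ/mol.
Relative to high-spin t₂g⁵ eg² (2 paired), the low-spin configuration has 1 additional pair, contributing +1 × 261 = +261 kJ/mol.
Overall CFSE = -515 + 261 = -254 kJ/mol.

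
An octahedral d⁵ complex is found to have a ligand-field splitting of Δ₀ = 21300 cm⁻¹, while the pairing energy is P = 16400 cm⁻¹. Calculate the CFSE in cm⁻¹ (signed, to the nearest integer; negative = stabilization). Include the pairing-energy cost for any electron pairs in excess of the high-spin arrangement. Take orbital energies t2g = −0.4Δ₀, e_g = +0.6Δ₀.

Since Δ₀ = 21300 cm⁻¹ > P = 16400 cm⁻¹, the complex adopts the low-spin configuration.
Configuration: t2g^5 e_g^0.
Orbital CFSE = -2.0Δ₀ = -2.0 × 21300 = -42600 cm⁻¹.
Excess pairs vs high-spin: 2 − 0 = 2; pairing cost = +32800 cm⁻¹.
Net CFSE = -42600 + 32800 = -9800 cm⁻¹.

-9800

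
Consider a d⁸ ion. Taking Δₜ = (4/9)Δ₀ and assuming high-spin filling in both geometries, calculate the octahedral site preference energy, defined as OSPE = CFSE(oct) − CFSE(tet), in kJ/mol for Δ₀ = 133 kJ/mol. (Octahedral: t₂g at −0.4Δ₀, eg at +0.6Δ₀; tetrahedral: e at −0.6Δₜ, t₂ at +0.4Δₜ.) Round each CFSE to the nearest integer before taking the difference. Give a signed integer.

In an octahedral site d⁸ (HS) is t2g^6 e_g^2, giving CFSE(oct) = -1.2Δ₀ = -160 kJ/mol.
Tetrahedral: e^4 t2^4, CFSE = 4(−0.6) + 4(+0.4) = -0.8Δₜ = -0.8 × (4/9) × 133 = -47 kJ/mol.
Subtracting, OSPE = -160 − (-47) = -113 kJ/mol.

-113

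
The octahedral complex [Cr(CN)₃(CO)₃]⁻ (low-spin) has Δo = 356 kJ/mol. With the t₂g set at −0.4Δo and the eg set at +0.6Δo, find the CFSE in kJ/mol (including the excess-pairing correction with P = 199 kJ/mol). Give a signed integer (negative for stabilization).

-371

Ligand charges: 3×(-1) from CN⁻ and 3×(+0) from CO sum to -3; with overall charge -1, Cr is +2.
Cr²⁺: group 6, so d-count = 6 − 2 = 4.
Electron filling gives t₂g⁴ eg⁰.
Orbital CFSE = 4(-0.4) + 0(0.6) = -1.6Δo = -1.6 × 356 = -570 kJ/mol.
Relative to high-spin t₂g³ eg¹ (0 paired), the low-spin configuration has 1 additional pair, contributing +1 × 199 = +199 kJ/mol.
Combining: -570 + 199 = -371 kJ/mol.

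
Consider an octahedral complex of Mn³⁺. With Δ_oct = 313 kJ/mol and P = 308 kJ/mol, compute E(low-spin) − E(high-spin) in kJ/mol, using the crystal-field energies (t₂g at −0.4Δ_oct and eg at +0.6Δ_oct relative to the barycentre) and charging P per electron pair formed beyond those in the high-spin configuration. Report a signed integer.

Mn is in group 7, so Mn³⁺ is d⁴ (7 − 3 = 4).
High-spin: t₂g³ eg¹, CFSE = -0.6Δ_oct = -188 kJ/mol.
For low-spin the configuration is t₂g⁴ eg⁰: orbital energy -1.6 × 313 = -501 kJ/mol, and 1 additional pair relative to high-spin adds 308 kJ/mol, giving -193 kJ/mol.
The difference is -193 − (-188) = -5 kJ/mol, so low-spin lies lower.

-5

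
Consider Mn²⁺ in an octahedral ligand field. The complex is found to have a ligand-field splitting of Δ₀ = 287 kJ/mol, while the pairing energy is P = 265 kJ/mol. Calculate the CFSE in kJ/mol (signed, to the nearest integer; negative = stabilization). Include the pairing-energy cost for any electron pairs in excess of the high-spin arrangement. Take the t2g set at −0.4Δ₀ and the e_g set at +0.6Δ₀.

-44

Group 7 minus oxidation state +2 gives a d⁵ configuration for Mn²⁺.
Here Δ₀ > P (287 > 265), so the low-spin state is favoured.
That gives t2g^5 e_g^0.
Orbital CFSE = -2.0Δ₀ = -2.0 × 287 = -574 kJ/mol.
Excess pairs vs high-spin: 2 − 0 = 2; pairing cost = +530 kJ/mol.
Net CFSE = -574 + 530 = -44 kJ/mol.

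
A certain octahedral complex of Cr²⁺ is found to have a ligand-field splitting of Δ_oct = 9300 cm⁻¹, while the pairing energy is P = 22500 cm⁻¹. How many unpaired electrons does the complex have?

4

Cr sits in group 6; removing 2 electrons leaves Cr²⁺ with 6 − 2 = 4 d electrons.
Since Δ_oct = 9300 cm⁻¹ < P = 22500 cm⁻¹, the complex adopts the high-spin configuration.
Filling d⁴ accordingly: t₂g³ eg¹.
Unpaired electrons: 4.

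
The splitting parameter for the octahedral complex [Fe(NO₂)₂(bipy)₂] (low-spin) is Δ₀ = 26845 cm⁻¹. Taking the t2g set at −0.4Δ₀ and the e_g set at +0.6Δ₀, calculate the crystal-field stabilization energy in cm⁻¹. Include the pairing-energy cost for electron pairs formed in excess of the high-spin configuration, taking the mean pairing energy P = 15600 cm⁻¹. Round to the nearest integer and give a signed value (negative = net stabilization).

Ligand charges: 2×(-1) from NO₂⁻ and 2×(+0) from bipy sum to -2; with overall charge +0, Fe is +2.
Fe is in group 8, so Fe²⁺ is d⁶ (8 − 2 = 6).
Electron filling gives t2g^6 e_g^0.
CFSE(orbital) = 6×(-0.4Δ₀) + 0×(0.6Δ₀) = -2.4Δ₀; with Δ₀ = 26845 cm⁻¹ that is -64428 cm⁻¹.
Relative to high-spin t2g^4 e_g^2 (1 paired), the low-spin configuration has 2 additional pairs, contributing +2 × 15600 = +31200 cm⁻¹.
Net CFSE = -64428 + 31200 = -33228 cm⁻¹.

-33228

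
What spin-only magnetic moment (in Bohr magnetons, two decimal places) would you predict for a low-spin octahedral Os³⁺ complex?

1.73 Bohr magnetons

Os sits in group 8; removing 3 electrons leaves Os³⁺ with 8 − 3 = 5 d electrons.
Configuration: t2g^5 e_g^0 → 1 unpaired electron.
μ(spin-only) = √[1(1+2)] = √3 ≈ 1.73 Bohr magnetons.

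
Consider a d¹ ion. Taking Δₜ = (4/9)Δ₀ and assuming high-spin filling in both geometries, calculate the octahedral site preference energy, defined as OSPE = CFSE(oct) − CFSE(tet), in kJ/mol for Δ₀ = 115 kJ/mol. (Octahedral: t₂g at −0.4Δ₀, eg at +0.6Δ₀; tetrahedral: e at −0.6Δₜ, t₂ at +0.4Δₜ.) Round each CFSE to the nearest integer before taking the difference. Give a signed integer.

Octahedral high-spin t₂g¹ eg⁰: CFSE = -0.4 × 115 = -46 kJ/mol.
Tetrahedral: e¹ t₂⁰, CFSE = 1(−0.6) + 0(+0.4) = -0.6Δₜ = -0.6 × (4/9) × 115 = -31 kJ/mol.
OSPE = CFSE(oct) − CFSE(tet) = -46 − (-31) = -15 kJ/mol.

-15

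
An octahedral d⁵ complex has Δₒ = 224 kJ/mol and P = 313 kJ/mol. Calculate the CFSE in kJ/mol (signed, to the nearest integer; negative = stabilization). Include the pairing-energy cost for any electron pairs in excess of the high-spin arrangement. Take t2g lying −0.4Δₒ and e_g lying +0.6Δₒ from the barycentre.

0

Δₒ < P, so pairing is avoided: the ground state is high-spin.
That gives t2g^3 e_g^2.
Orbital CFSE = 0.0Δₒ = 0.0 × 224 = 0 kJ/mol.
High-spin has no excess pairs, so no pairing correction applies.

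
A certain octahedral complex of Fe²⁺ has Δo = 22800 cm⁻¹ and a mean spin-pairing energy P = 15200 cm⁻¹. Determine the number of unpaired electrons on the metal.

Group 8 minus oxidation state +2 gives a d⁶ configuration for Fe²⁺.
Δo > P, so pairing is preferred: the ground state is low-spin.
Configuration: t2g^6 e_g^0.
Unpaired electrons: 0.

0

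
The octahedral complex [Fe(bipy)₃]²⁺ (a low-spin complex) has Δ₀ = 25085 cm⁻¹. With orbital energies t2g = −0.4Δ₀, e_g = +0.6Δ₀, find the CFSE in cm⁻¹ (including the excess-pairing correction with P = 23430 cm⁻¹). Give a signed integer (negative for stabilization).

bipy is neutral, so the +2 overall charge sits on Fe: oxidation state +2.
Fe sits in group 8; removing 2 electrons leaves Fe²⁺ with 8 − 2 = 6 d electrons.
The d⁶ electrons fill as t2g^6 e_g^0.
The orbital stabilization is -2.4Δ₀ = -2.4 × 25085 = -60204 cm⁻¹.
High-spin d⁶ would be t2g^4 e_g^2 with 1 pair; low-spin has 3, so 2 excess pairs cost +2P = +46860 cm⁻¹.
Overall CFSE = -60204 + 46860 = -13344 cm⁻¹.

-13344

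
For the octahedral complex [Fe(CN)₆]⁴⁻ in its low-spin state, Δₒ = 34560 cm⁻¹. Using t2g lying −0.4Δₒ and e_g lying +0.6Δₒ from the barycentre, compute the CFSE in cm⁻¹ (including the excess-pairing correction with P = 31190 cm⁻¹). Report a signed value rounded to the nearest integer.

Each CN⁻ contributes -1; 6 × (-1) = -6. With overall charge -4, Fe is in the +2 oxidation state.
Fe is in group 8, so Fe²⁺ is d⁶ (8 − 2 = 6).
Configuration: t2g^6 e_g^0.
The orbital stabilization is -2.4Δₒ = -2.4 × 34560 = -82944 cm⁻¹.
Relative to high-spin t2g^4 e_g^2 (1 paired), the low-spin configuration has 2 additional pairs, contributing +2 × 31190 = +62380 cm⁻¹.
Net CFSE = -82944 + 62380 = -20564 cm⁻¹.

-20564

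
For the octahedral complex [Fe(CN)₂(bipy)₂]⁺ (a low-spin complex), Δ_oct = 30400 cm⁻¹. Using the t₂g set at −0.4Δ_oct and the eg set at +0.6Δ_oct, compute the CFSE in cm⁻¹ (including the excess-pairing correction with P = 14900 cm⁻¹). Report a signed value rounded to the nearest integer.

-31000

Ligand charges: 2×(-1) from CN⁻ and 2×(+0) from bipy sum to -2; with overall charge +1, Fe is +3.
Fe is in group 8, so Fe³⁺ is d⁵ (8 − 3 = 5).
The d⁵ electrons fill as t₂g⁵ eg⁰.
CFSE(orbital) = 5×(-0.4Δ_oct) + 0×(0.6Δ_oct) = -2.0Δ_oct; with Δ_oct = 30400 cm⁻¹ that is -60800 cm⁻¹.
Relative to high-spin t₂g³ eg² (0 paired), the low-spin configuration has 2 additional pairs, contributing +2 × 14900 = +29800 cm⁻¹.
Net CFSE = -60800 + 29800 = -31000 cm⁻¹.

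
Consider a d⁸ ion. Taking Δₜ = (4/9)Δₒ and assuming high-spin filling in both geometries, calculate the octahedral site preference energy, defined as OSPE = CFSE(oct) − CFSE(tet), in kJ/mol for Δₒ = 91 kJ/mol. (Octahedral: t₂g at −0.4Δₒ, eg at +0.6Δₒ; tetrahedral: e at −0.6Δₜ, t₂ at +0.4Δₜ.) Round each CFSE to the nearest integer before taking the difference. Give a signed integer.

-77

In an octahedral site d⁸ (HS) is t₂g⁶ eg², giving CFSE(oct) = -1.2Δₒ = -109 kJ/mol.
Tetrahedral: e⁴ t₂⁴, CFSE = 4(−0.6) + 4(+0.4) = -0.8Δₜ = -0.8 × (4/9) × 91 = -32 kJ/mol.
OSPE = CFSE(oct) − CFSE(tet) = -109 − (-32) = -77 kJ/mol.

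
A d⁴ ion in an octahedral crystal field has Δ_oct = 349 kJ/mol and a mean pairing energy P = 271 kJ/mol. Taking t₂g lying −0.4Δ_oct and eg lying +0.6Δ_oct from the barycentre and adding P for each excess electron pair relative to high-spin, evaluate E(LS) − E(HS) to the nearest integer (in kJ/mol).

High-spin: t₂g³ eg¹, CFSE = -0.6Δ_oct = -209 kJ/mol.
For low-spin the configuration is t₂g⁴ eg⁰: orbital energy -1.6 × 349 = -558 kJ/mol, and 1 additional pair relative to high-spin adds 271 kJ/mol, giving -287 kJ/mol.
E(LS) − E(HS) = -287 − (-209) = -78 kJ/mol.

-78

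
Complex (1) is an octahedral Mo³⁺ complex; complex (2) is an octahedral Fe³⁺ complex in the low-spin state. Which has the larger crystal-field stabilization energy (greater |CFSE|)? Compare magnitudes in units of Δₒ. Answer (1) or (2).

(2)

(1): Mo sits in group 6; removing 3 electrons leaves Mo³⁺ with 6 − 3 = 3 d electrons; t2g^3 e_g^0, CFSE = -1.2Δₒ.
(2): Fe is in group 8, so Fe³⁺ is d⁵ (8 − 3 = 5); t2g^5 e_g^0, CFSE = -2.0Δₒ.
So (2) has the larger |CFSE|.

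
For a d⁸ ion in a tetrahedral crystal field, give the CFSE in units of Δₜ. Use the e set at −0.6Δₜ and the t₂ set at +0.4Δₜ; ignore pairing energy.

With tetrahedral geometry the complex is necessarily high-spin.
Configuration: e⁴ t₂⁴.
CFSE = 4(-0.6Δₜ) + 4(0.4Δₜ) = -2.4Δₜ + 1.6Δₜ = -0.8Δₜ.

-0.8 Δₜ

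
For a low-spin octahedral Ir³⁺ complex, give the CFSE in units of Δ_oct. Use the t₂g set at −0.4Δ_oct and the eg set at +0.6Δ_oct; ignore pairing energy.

-2.4 Δ_oct

Ir³⁺: group 9, so d-count = 9 − 3 = 6.
Configuration: t₂g⁶ eg⁰.
CFSE = 6(-0.4Δ_oct) + 0(0.6Δ_oct) = -2.4Δ_oct + 0.0Δ_oct = -2.4Δ_oct.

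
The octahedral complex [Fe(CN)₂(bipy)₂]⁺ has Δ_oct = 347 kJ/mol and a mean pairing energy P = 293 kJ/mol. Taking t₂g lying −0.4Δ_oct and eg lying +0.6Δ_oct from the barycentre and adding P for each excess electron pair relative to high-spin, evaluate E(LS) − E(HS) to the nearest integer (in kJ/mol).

Ligand charges: 2×(-1) from CN⁻ and 2×(+0) from bipy sum to -2; with overall charge +1, Fe is +3.
Group 8 minus oxidation state +3 gives a d⁵ configuration for Fe³⁺.
High-spin: t₂g³ eg², CFSE = 0.0Δ_oct = 0 kJ/mol.
Low-spin t₂g⁵ eg⁰ gives -2.0Δ_oct = -694 kJ/mol, but forming 2 extra pairs costs 2P = 586 kJ/mol, so E(LS) = -694 + 586 = -108 kJ/mol.
E(LS) − E(HS) = -108 − (0) = -108 kJ/mol.

-108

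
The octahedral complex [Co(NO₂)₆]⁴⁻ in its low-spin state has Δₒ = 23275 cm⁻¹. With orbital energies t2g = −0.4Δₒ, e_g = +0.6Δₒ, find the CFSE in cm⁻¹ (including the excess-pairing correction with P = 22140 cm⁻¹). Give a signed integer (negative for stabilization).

Each NO₂⁻ contributes -1; 6 × (-1) = -6. With overall charge -4, Co is in the +2 oxidation state.
Group 9 minus oxidation state +2 gives a d⁷ configuration for Co²⁺.
Electron filling gives t2g^6 e_g^1.
Orbital CFSE = 6(-0.4) + 1(0.6) = -1.8Δₒ = -1.8 × 23275 = -41895 cm⁻¹.
High-spin d⁷ would be t2g^5 e_g^2 with 2 pairs; low-spin has 3, so 1 excess pair costs +1P = +22140 cm⁻¹.
Net CFSE = -41895 + 22140 = -19755 cm⁻¹.

-19755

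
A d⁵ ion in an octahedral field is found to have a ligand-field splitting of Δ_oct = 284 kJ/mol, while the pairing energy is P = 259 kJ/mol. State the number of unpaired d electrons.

1

Since Δ_oct = 284 kJ/mol > P = 259 kJ/mol, the complex adopts the low-spin configuration.
That gives t₂g⁵ eg⁰.
Unpaired electrons: 1.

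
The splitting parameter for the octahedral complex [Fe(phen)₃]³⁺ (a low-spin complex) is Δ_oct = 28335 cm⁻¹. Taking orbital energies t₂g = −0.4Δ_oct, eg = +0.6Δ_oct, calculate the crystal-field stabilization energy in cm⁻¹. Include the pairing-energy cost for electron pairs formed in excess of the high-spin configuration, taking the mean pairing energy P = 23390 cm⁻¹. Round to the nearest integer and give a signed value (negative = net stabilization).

-9890

phen is neutral, so the +3 overall charge sits on Fe: oxidation state +3.
Fe³⁺: group 8, so d-count = 8 − 3 = 5.
Configuration: t₂g⁵ eg⁰.
The orbital stabilization is -2.0Δ_oct = -2.0 × 28335 = -56670 cm⁻¹.
High-spin d⁵ would be t₂g³ eg² with 0 pairs; low-spin has 2, so 2 excess pairs cost +2P = +46780 cm⁻¹.
Combining: -56670 + 46780 = -9890 cm⁻¹.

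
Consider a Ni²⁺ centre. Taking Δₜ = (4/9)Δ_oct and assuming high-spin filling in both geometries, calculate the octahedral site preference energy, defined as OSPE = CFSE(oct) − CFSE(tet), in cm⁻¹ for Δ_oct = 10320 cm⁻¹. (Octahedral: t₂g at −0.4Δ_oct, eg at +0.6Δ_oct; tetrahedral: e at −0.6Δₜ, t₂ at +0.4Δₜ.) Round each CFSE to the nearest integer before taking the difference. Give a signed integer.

Ni is in group 10, so Ni²⁺ is d⁸ (10 − 2 = 8).
In an octahedral site d⁸ (HS) is t2g^6 e_g^2, giving CFSE(oct) = -1.2Δ_oct = -12384 cm⁻¹.
In a tetrahedral site the filling is e^4 t2^4: CFSE(tet) = -0.8Δₜ = -0.8 × (4/9)(10320) = -3669 cm⁻¹.
OSPE = -12384 − (-3669) = -8715 cm⁻¹.

-8715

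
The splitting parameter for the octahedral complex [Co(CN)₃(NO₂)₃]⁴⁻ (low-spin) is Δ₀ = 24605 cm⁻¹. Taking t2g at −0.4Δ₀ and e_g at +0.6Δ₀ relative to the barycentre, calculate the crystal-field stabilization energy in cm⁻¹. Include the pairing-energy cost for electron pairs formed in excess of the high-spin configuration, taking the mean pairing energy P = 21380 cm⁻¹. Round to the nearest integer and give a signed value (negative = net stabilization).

Ligand charges: 3×(-1) from CN⁻ and 3×(-1) from NO₂⁻ sum to -6; with overall charge -4, Co is +2.
Co sits in group 9; removing 2 electrons leaves Co²⁺ with 9 − 2 = 7 d electrons.
The d⁷ electrons fill as t2g^6 e_g^1.
The orbital stabilization is -1.8Δ₀ = -1.8 × 24605 = -44289 cm⁻¹.
Pairing penalty: 3 pairs vs 2 in the high-spin reference → 1 extra × P = 21380 cm⁻¹.
Net CFSE = -44289 + 21380 = -22909 cm⁻¹.

-22909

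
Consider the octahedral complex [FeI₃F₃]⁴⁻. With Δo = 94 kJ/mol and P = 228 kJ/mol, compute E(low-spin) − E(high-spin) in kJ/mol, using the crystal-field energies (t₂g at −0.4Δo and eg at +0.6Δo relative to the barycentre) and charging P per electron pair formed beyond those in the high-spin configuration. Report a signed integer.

268

Ligand charges: 3×(-1) from I⁻ and 3×(-1) from F⁻ sum to -6; with overall charge -4, Fe is +2.
Fe²⁺: group 8, so d-count = 8 − 2 = 6.
In the high-spin limit (t₂g⁴ eg²) the orbital term is -0.4Δo = -38 kJ/mol, with no excess pairing.
For low-spin the configuration is t₂g⁶ eg⁰: orbital energy -2.4 × 94 = -226 kJ/mol, and 2 additional pairs relative to high-spin add 456 kJ/mol, giving 230 kJ/mol.
The difference is 230 − (-38) = 268 kJ/mol, so high-spin lies lower.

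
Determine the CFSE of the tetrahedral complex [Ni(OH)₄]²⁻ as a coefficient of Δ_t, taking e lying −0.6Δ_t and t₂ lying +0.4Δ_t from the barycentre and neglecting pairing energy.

Each OH⁻ contributes -1; 4 × (-1) = -4. With overall charge -2, Ni is in the +2 oxidation state.
Ni is in group 10, so Ni²⁺ is d⁸ (10 − 2 = 8).
With tetrahedral geometry the complex is necessarily high-spin.
Configuration: e⁴ t₂⁴.
CFSE = 4(-0.6Δ_t) + 4(0.4Δ_t) = -2.4Δ_t + 1.6Δ_t = -0.8Δ_t.

-0.8 Δ_t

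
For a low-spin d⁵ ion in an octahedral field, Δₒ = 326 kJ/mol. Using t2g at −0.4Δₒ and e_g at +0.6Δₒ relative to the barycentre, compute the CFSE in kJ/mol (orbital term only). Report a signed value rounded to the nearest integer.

-652

The d⁵ electrons fill as t2g^5 e_g^0.
Orbital CFSE = 5(-0.4) + 0(0.6) = -2.0Δₒ = -2.0 × 326 = -652 kJ/mol.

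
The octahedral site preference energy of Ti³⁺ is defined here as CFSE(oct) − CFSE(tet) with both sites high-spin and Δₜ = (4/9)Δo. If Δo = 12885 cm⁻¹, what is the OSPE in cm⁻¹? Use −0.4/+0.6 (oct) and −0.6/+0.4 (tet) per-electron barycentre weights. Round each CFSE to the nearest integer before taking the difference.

-1718

Ti sits in group 4; removing 3 electrons leaves Ti³⁺ with 4 − 3 = 1 d electrons.
Octahedral (high-spin): t2g^1 e_g^0, CFSE = 1(−0.4) + 0(+0.6) = -0.4Δo = -0.4 × 12885 = -5154 cm⁻¹.
Tetrahedral: e^1 t2^0, CFSE = 1(−0.6) + 0(+0.4) = -0.6Δₜ = -0.6 × (4/9) × 12885 = -3436 cm⁻¹.
OSPE = CFSE(oct) − CFSE(tet) = -5154 − (-3436) = -1718 cm⁻¹.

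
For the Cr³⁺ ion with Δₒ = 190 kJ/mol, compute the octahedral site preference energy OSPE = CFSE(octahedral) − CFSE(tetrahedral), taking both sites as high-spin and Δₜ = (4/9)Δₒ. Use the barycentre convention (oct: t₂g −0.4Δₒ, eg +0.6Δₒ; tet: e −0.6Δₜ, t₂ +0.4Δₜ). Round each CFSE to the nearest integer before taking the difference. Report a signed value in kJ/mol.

-160

Cr³⁺: group 6, so d-count = 6 − 3 = 3.
Octahedral high-spin t2g^3 e_g^0: CFSE = -1.2 × 190 = -228 kJ/mol.
Tetrahedral e^2 t2^1 gives -0.8Δₜ = -0.8 × (4/9) × 190 = -68 kJ/mol.
Subtracting, OSPE = -228 − (-68) = -160 kJ/mol.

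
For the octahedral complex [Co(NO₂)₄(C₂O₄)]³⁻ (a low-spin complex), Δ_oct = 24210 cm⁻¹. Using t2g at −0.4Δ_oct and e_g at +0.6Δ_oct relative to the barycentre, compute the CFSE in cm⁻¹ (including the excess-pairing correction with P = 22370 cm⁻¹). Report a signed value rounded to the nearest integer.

-13364

Ligand charges: 4×(-1) from NO₂⁻ and 1×(-2) from C₂O₄²⁻ sum to -6; with overall charge -3, Co is +3.
Co sits in group 9; removing 3 electrons leaves Co³⁺ with 9 − 3 = 6 d electrons.
Electron filling gives t2g^6 e_g^0.
Orbital CFSE = 6(-0.4) + 0(0.6) = -2.4Δ_oct = -2.4 × 24210 = -58104 cm⁻¹.
Relative to high-spin t2g^4 e_g^2 (1 paired), the low-spin configuration has 2 additional pairs, contributing +2 × 22370 = +44740 cm⁻¹.
Overall CFSE = -58104 + 44740 = -13364 cm⁻¹.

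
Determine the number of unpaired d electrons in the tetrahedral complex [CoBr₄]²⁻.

Each Br⁻ contributes -1; 4 × (-1) = -4. With overall charge -2, Co is in the +2 oxidation state.
Co sits in group 9; removing 2 electrons leaves Co²⁺ with 9 − 2 = 7 d electrons.
With tetrahedral geometry the complex is necessarily high-spin.
Configuration: e⁴ t₂³, giving 3 unpaired electrons.

3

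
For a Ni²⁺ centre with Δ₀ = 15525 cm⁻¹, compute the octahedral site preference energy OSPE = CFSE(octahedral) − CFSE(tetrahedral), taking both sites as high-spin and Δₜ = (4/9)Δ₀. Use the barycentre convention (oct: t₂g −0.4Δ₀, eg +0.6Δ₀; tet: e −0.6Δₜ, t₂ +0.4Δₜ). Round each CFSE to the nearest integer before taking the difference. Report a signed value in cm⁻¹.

-13110

Ni is in group 10, so Ni²⁺ is d⁸ (10 − 2 = 8).
Octahedral high-spin t2g^6 e_g^2: CFSE = -1.2 × 15525 = -18630 cm⁻¹.
Tetrahedral: e^4 t2^4, CFSE = 4(−0.6) + 4(+0.4) = -0.8Δₜ = -0.8 × (4/9) × 15525 = -5520 cm⁻¹.
OSPE = CFSE(oct) − CFSE(tet) = -18630 − (-5520) = -13110 cm⁻¹.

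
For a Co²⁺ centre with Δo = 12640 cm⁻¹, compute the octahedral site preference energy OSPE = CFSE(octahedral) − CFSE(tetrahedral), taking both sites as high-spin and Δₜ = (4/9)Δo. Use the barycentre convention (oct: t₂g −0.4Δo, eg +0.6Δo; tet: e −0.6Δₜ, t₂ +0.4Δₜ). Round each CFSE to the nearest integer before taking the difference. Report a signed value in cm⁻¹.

-3371

Co²⁺: group 9, so d-count = 9 − 2 = 7.
In an octahedral site d⁷ (HS) is t₂g⁵ eg², giving CFSE(oct) = -0.8Δo = -10112 cm⁻¹.
Tetrahedral: e⁴ t₂³, CFSE = 4(−0.6) + 3(+0.4) = -1.2Δₜ = -1.2 × (4/9) × 12640 = -6741 cm⁻¹.
OSPE = CFSE(oct) − CFSE(tet) = -10112 − (-6741) = -3371 cm⁻¹.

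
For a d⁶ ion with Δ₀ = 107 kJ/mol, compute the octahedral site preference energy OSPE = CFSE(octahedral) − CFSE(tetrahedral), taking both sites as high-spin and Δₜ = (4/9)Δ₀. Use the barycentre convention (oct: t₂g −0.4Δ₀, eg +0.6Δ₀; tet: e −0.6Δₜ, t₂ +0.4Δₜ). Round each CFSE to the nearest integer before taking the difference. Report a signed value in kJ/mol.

-14

Octahedral high-spin t₂g⁴ eg²: CFSE = -0.4 × 107 = -43 kJ/mol.
Tetrahedral: e³ t₂³, CFSE = 3(−0.6) + 3(+0.4) = -0.6Δₜ = -0.6 × (4/9) × 107 = -29 kJ/mol.
OSPE = -43 − (-29) = -14 kJ/mol.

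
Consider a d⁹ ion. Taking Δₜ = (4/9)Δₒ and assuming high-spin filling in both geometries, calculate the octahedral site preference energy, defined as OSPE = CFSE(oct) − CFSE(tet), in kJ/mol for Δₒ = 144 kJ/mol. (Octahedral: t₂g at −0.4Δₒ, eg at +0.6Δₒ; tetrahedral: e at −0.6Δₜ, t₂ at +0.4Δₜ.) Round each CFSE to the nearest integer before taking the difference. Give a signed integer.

Octahedral high-spin t₂g⁶ eg³: CFSE = -0.6 × 144 = -86 kJ/mol.
Tetrahedral e⁴ t₂⁵ gives -0.4Δₜ = -0.4 × (4/9) × 144 = -26 kJ/mol.
OSPE = -86 − (-26) = -60 kJ/mol.

-60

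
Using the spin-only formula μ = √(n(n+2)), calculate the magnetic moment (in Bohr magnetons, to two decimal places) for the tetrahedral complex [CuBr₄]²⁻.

1.73 Bohr magnetons

Each Br⁻ contributes -1; 4 × (-1) = -4. With overall charge -2, Cu is in the +2 oxidation state.
Group 11 minus oxidation state +2 gives a d⁹ configuration for Cu²⁺.
Tetrahedral splitting is small, so the complex is high-spin.
Configuration: e^4 t2^5 → 1 unpaired electron.
μ(spin-only) = √[1(1+2)] = √3 ≈ 1.73 Bohr magnetons.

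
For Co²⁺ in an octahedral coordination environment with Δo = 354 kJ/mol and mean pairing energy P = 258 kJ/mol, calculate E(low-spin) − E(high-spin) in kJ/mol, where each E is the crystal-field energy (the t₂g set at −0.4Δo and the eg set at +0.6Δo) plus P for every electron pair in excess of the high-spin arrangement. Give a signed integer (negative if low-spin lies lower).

-96

Co²⁺: group 9, so d-count = 9 − 2 = 7.
High-spin d⁷ fills as t₂g⁵ eg² with CFSE 5(−0.4) + 2(+0.6) = -0.8Δo = -283 kJ/mol.
Low-spin t₂g⁶ eg¹ gives -1.8Δo = -637 kJ/mol, but forming 1 extra pair costs 1P = 258 kJ/mol, so E(LS) = -637 + 258 = -379 kJ/mol.
Thus E(LS) − E(HS) = -96 kJ/mol.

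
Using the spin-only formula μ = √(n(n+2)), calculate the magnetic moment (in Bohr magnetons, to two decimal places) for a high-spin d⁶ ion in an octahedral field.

Configuration: t2g^4 e_g^2 → 4 unpaired electrons.
μ(spin-only) = √[4(4+2)] = √24 ≈ 4.90 Bohr magnetons.

4.90 Bohr magnetons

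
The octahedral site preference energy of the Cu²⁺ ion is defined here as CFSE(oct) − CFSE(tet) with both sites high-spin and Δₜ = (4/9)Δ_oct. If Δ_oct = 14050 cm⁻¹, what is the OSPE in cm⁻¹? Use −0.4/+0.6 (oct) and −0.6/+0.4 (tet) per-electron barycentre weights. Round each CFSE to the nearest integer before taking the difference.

-5932

Cu²⁺: group 11, so d-count = 11 − 2 = 9.
Octahedral high-spin t2g^6 e_g^3: CFSE = -0.6 × 14050 = -8430 cm⁻¹.
Tetrahedral e^4 t2^5 gives -0.4Δₜ = -0.4 × (4/9) × 14050 = -2498 cm⁻¹.
Subtracting, OSPE = -8430 − (-2498) = -5932 cm⁻¹.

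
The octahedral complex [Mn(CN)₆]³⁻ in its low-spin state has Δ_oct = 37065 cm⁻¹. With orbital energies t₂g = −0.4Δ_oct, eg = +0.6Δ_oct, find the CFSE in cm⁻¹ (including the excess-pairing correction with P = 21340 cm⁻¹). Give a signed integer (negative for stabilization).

Each CN⁻ contributes -1; 6 × (-1) = -6. With overall charge -3, Mn is in the +3 oxidation state.
Mn sits in group 7; removing 3 electrons leaves Mn³⁺ with 7 − 3 = 4 d electrons.
The d⁴ electrons fill as t₂g⁴ eg⁰.
CFSE(orbital) = 4×(-0.4Δ_oct) + 0×(0.6Δ_oct) = -1.6Δ_oct; with Δ_oct = 37065 cm⁻¹ that is -59304 cm⁻¹.
High-spin d⁴ would be t₂g³ eg¹ with 0 pairs; low-spin has 1, so 1 excess pair costs +1P = +21340 cm⁻¹.
Overall CFSE = -59304 + 21340 = -37964 cm⁻¹.

-37964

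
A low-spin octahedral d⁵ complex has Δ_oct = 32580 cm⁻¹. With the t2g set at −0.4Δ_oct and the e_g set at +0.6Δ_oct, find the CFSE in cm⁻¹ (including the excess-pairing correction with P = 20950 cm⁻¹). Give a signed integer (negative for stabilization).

-23260

The d⁵ electrons fill as t2g^5 e_g^0.
CFSE(orbital) = 5×(-0.4Δ_oct) + 0×(0.6Δ_oct) = -2.0Δ_oct; with Δ_oct = 32580 cm⁻¹ that is -65160 cm⁻¹.
High-spin d⁵ would be t2g^3 e_g^2 with 0 pairs; low-spin has 2, so 2 excess pairs cost +2P = +41900 cm⁻¹.
Net CFSE = -65160 + 41900 = -23260 cm⁻¹.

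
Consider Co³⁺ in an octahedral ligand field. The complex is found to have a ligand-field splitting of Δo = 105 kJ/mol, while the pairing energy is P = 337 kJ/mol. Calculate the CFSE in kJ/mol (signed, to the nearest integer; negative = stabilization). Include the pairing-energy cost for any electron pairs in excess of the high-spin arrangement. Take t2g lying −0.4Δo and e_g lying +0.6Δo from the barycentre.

Co is in group 9, so Co³⁺ is d⁶ (9 − 3 = 6).
With Δo < P the complex is high-spin.
That gives t2g^4 e_g^2.
Orbital CFSE = -0.4Δo = -0.4 × 105 = -42 kJ/mol.
High-spin has no excess pairs, so no pairing correction applies.

-42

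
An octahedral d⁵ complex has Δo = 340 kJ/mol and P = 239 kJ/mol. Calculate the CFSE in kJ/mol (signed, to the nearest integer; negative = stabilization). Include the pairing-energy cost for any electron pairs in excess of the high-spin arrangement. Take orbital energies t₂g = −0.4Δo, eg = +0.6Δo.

-202

Since Δo = 340 kJ/mol > P = 239 kJ/mol, the complex adopts the low-spin configuration.
That gives t₂g⁵ eg⁰.
Orbital CFSE = -2.0Δo = -2.0 × 340 = -680 kJ/mol.
Excess pairs vs high-spin: 2 − 0 = 2; pairing cost = +478 kJ/mol.
Net CFSE = -680 + 478 = -202 kJ/mol.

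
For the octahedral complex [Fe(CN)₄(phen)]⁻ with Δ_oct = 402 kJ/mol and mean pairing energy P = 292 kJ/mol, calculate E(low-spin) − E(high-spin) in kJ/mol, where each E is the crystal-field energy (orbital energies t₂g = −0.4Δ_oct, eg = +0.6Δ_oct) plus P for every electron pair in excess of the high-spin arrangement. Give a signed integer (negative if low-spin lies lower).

Ligand charges: 4×(-1) from CN⁻ and 1×(+0) from phen sum to -4; with overall charge -1, Fe is +3.
Fe³⁺: group 8, so d-count = 8 − 3 = 5.
High-spin: t₂g³ eg², CFSE = 0.0Δ_oct = 0 kJ/mol.
Low-spin t₂g⁵ eg⁰ gives -2.0Δ_oct = -804 kJ/mol, but forming 2 extra pairs costs 2P = 584 kJ/mol, so E(LS) = -804 + 584 = -220 kJ/mol.
Thus E(LS) − E(HS) = -220 kJ/mol.

-220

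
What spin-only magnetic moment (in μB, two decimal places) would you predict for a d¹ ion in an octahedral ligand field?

For octahedral d¹ the high- and low-spin configurations coincide.
Configuration: t₂g¹ eg⁰ → 1 unpaired electron.
μ(spin-only) = √[1(1+2)] = √3 ≈ 1.73 μB.

1.73 μB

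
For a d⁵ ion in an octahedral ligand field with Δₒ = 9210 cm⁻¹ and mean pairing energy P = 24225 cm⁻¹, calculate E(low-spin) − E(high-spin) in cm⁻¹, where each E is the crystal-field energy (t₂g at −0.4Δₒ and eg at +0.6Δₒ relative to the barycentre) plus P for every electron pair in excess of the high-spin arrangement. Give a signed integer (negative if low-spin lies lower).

30030

High-spin d⁵ fills as t₂g³ eg² with CFSE 3(−0.4) + 2(+0.6) = 0.0Δₒ = 0 cm⁻¹.
Low-spin: t₂g⁵ eg⁰, orbital CFSE = -2.0Δₒ = -18420 cm⁻¹; plus 2 excess pairs × P = +48450 cm⁻¹; total 30030 cm⁻¹.
Thus E(LS) − E(HS) = 30030 cm⁻¹.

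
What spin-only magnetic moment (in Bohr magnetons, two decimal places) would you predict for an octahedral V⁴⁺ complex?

V⁴⁺: group 5, so d-count = 5 − 4 = 1.
For octahedral d¹ the high- and low-spin configurations coincide.
Configuration: t₂g¹ eg⁰ → 1 unpaired electron.
μ(spin-only) = √[1(1+2)] = √3 ≈ 1.73 Bohr magnetons.

1.73 Bohr magnetons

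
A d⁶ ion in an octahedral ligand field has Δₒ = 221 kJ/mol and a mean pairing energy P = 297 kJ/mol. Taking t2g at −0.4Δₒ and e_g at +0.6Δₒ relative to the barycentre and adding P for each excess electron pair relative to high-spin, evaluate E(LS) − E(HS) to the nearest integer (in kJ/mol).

152

In the high-spin limit (t2g^4 e_g^2) the orbital term is -0.4Δₒ = -88 kJ/mol, with no excess pairing.
For low-spin the configuration is t2g^6 e_g^0: orbital energy -2.4 × 221 = -530 kJ/mol, and 2 additional pairs relative to high-spin add 594 kJ/mol, giving 64 kJ/mol.
E(LS) − E(HS) = 64 − (-88) = 152 kJ/mol.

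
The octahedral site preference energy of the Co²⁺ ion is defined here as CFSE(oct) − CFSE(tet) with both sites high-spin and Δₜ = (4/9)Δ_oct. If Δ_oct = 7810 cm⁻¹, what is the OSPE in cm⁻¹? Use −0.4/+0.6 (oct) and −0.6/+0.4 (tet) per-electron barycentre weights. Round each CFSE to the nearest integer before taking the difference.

Co²⁺: group 9, so d-count = 9 − 2 = 7.
Octahedral (high-spin): t2g^5 e_g^2, CFSE = 5(−0.4) + 2(+0.6) = -0.8Δ_oct = -0.8 × 7810 = -6248 cm⁻¹.
In a tetrahedral site the filling is e^4 t2^3: CFSE(tet) = -1.2Δₜ = -1.2 × (4/9)(7810) = -4165 cm⁻¹.
Subtracting, OSPE = -6248 − (-4165) = -2083 cm⁻¹.

-2083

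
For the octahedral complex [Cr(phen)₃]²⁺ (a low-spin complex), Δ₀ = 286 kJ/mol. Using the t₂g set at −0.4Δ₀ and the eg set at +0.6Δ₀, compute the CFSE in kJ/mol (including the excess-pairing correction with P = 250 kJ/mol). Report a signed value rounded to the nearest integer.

phen is neutral, so the +2 overall charge sits on Cr: oxidation state +2.
Group 6 minus oxidation state +2 gives a d⁴ configuration for Cr²⁺.
The d⁴ electrons fill as t₂g⁴ eg⁰.
CFSE(orbital) = 4×(-0.4Δ₀) + 0×(0.6Δ₀) = -1.6Δ₀; with Δ₀ = 286 kJ/mol that is -458 kJ/mol.
High-spin d⁴ would be t₂g³ eg¹ with 0 pairs; low-spin has 1, so 1 excess pair costs +1P = +250 kJ/mol.
Net CFSE = -458 + 250 = -208 kJ/mol.

-208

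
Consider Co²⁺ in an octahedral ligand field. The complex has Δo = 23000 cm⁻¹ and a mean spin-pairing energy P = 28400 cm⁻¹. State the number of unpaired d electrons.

3

Co sits in group 9; removing 2 electrons leaves Co²⁺ with 9 − 2 = 7 d electrons.
Δo < P, so pairing is avoided: the ground state is high-spin.
Configuration: t₂g⁵ eg².
Unpaired electrons: 3.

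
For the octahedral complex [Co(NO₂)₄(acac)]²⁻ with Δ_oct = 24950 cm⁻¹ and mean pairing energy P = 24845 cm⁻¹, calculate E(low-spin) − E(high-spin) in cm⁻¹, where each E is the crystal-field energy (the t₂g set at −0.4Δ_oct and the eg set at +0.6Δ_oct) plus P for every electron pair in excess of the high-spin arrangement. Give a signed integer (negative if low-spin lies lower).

Ligand charges: 4×(-1) from NO₂⁻ and 1×(-1) from acac⁻ sum to -5; with overall charge -2, Co is +3.
Co³⁺: group 9, so d-count = 9 − 3 = 6.
High-spin: t₂g⁴ eg², CFSE = -0.4Δ_oct = -9980 cm⁻¹.
Low-spin t₂g⁶ eg⁰ gives -2.4Δ_oct = -59880 cm⁻¹, but forming 2 extra pairs costs 2P = 49690 cm⁻¹, so E(LS) = -59880 + 49690 = -10190 cm⁻¹.
The difference is -10190 − (-9980) = -210 cm⁻¹, so low-spin lies lower.

-210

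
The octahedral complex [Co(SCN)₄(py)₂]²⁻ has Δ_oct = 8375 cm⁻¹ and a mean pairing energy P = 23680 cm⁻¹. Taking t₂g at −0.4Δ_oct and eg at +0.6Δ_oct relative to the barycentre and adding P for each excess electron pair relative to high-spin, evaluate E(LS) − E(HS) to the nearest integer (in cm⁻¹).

15305

Ligand charges: 4×(-1) from SCN⁻ and 2×(+0) from py sum to -4; with overall charge -2, Co is +2.
Group 9 minus oxidation state +2 gives a d⁷ configuration for Co²⁺.
High-spin d⁷ fills as t₂g⁵ eg² with CFSE 5(−0.4) + 2(+0.6) = -0.8Δ_oct = -6700 cm⁻¹.
For low-spin the configuration is t₂g⁶ eg¹: orbital energy -1.8 × 8375 = -15075 cm⁻¹, and 1 additional pair relative to high-spin adds 23680 cm⁻¹, giving 8605 cm⁻¹.
The difference is 8605 − (-6700) = 15305 cm⁻¹, so high-spin lies lower.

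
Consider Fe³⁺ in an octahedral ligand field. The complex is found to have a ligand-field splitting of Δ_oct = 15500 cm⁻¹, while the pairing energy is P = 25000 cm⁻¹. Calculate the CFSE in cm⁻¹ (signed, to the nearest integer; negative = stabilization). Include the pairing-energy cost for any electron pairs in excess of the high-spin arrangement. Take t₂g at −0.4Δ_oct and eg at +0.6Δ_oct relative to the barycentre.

0

Fe is in group 8, so Fe³⁺ is d⁵ (8 − 3 = 5).
Δ_oct < P, so pairing is avoided: the ground state is high-spin.
That gives t₂g³ eg².
Orbital CFSE = 0.0Δ_oct = 0.0 × 15500 = 0 cm⁻¹.
High-spin has no excess pairs, so no pairing correction applies.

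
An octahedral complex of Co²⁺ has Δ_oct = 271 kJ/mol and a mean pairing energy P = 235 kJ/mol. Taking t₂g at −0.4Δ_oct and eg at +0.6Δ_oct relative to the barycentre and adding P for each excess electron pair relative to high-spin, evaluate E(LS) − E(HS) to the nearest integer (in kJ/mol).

Co sits in group 9; removing 2 electrons leaves Co²⁺ with 9 − 2 = 7 d electrons.
High-spin d⁷ fills as t₂g⁵ eg² with CFSE 5(−0.4) + 2(+0.6) = -0.8Δ_oct = -217 kJ/mol.
Low-spin t₂g⁶ eg¹ gives -1.8Δ_oct = -488 kJ/mol, but forming 1 extra pair costs 1P = 235 kJ/mol, so E(LS) = -488 + 235 = -253 kJ/mol.
E(LS) − E(HS) = -253 − (-217) = -36 kJ/mol.

-36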